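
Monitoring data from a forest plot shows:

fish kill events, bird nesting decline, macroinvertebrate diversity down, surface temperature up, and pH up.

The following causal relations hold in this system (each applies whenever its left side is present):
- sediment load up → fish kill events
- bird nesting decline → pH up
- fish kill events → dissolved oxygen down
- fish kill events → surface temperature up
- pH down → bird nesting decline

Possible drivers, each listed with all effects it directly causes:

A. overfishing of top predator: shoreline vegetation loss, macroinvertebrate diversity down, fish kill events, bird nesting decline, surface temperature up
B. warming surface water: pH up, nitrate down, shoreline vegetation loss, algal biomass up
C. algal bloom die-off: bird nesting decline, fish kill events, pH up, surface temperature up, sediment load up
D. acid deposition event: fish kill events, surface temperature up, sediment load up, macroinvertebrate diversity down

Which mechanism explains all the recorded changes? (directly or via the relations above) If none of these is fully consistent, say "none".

Per-candidate check:
(A) overfishing of top predator — accounts for every observation (pH up via bird nesting decline → pH up)
(B) warming surface water — does not account for fish kill events, bird nesting decline, macroinvertebrate diversity down, surface temperature up
(C) algal bloom die-off — fish kill events yes; bird nesting decline yes; macroinvertebrate diversity down NO; surface temperature up yes; pH up yes
(D) acid deposition event — does not account for bird nesting decline, pH up
Only (A) is consistent with every observation.

A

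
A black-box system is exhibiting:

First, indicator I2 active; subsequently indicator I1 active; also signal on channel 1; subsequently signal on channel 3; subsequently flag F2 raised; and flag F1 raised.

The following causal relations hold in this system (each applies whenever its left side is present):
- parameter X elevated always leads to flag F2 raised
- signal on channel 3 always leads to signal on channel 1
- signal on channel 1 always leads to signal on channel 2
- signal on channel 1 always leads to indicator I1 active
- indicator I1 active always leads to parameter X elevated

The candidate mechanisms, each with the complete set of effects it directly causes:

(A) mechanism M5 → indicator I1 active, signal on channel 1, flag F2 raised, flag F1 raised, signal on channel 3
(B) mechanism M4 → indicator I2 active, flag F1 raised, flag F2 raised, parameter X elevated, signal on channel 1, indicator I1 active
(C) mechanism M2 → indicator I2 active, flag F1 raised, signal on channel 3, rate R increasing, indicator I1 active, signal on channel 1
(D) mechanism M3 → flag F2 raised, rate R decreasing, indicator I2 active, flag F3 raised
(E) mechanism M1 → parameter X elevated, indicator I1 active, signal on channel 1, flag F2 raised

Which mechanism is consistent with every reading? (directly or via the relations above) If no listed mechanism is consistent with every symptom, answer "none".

For each candidate, compare predicted effects to what was observed:
(A) mechanism M5 — does not account for indicator I2 active
(B) mechanism M4 — does not account for signal on channel 3
(C) mechanism M2 — indicator I2 active ✓; indicator I1 active ✓; signal on channel 1 ✓; signal on channel 3 ✓; flag F2 raised ✓ (by indicator I1 active → parameter X elevated → flag F2 raised); flag F1 raised ✓
(D) mechanism M3 — indicator I2 active ✓; indicator I1 active ✗; signal on channel 1 ✗; signal on channel 3 ✗; flag F2 raised ✓; flag F1 raised ✗
(E) mechanism M1 — does not account for indicator I2 active, signal on channel 3, flag F1 raised
Only (C) is consistent with every observation.

C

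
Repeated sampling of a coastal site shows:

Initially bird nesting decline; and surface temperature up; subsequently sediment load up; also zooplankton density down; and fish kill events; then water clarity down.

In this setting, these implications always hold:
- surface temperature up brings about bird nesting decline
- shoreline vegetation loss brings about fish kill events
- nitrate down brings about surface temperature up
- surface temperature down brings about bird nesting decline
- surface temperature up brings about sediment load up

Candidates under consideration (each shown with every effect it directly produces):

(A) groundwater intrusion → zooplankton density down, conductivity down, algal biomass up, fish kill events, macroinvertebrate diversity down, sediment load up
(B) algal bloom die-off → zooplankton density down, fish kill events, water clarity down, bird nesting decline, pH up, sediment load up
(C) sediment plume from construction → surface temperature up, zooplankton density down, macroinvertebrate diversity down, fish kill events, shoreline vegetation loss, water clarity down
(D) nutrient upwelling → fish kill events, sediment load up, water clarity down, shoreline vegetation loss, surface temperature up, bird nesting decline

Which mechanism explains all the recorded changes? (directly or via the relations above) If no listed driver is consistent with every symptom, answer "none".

C

Testing each hypothesis:
(A) groundwater intrusion — bird nesting decline miss; surface temperature up miss; sediment load up match; zooplankton density down match; fish kill events match; water clarity down miss
(B) algal bloom die-off — bird nesting decline match; surface temperature up miss; sediment load up match; zooplankton density down match; fish kill events match; water clarity down match
(C) sediment plume from construction — accounts for every observation (bird nesting decline by surface temperature up → bird nesting decline)
(D) nutrient upwelling — bird nesting decline match; surface temperature up match; sediment load up match; zooplankton density down miss; fish kill events match; water clarity down match
(C) is the only candidate with no mismatches.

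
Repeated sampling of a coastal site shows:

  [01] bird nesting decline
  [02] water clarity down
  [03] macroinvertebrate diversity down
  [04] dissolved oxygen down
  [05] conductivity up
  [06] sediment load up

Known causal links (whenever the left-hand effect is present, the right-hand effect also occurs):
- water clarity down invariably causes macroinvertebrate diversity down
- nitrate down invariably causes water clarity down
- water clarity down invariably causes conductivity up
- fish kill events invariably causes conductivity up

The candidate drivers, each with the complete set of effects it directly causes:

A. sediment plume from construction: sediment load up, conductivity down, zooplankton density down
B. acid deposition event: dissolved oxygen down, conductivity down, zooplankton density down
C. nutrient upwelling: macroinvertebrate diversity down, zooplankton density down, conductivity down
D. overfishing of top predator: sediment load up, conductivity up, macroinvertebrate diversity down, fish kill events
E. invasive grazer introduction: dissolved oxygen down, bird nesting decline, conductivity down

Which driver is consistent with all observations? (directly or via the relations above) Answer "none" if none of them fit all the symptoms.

Checking each candidate against the observations:
(A) sediment plume from construction — bird nesting decline NO; water clarity down NO; macroinvertebrate diversity down NO; dissolved oxygen down NO; conductivity up NO; sediment load up yes
(B) acid deposition event — bird nesting decline NO; water clarity down NO; macroinvertebrate diversity down NO; dissolved oxygen down yes; conductivity up NO; sediment load up NO
(C) nutrient upwelling — bird nesting decline NO; water clarity down NO; macroinvertebrate diversity down yes; dissolved oxygen down NO; conductivity up NO; sediment load up NO
(D) overfishing of top predator — does not account for bird nesting decline, water clarity down, dissolved oxygen down
(E) invasive grazer introduction — bird nesting decline yes; water clarity down NO; macroinvertebrate diversity down NO; dissolved oxygen down yes; conductivity up NO; sediment load up NO
No candidate is consistent with all observations.

none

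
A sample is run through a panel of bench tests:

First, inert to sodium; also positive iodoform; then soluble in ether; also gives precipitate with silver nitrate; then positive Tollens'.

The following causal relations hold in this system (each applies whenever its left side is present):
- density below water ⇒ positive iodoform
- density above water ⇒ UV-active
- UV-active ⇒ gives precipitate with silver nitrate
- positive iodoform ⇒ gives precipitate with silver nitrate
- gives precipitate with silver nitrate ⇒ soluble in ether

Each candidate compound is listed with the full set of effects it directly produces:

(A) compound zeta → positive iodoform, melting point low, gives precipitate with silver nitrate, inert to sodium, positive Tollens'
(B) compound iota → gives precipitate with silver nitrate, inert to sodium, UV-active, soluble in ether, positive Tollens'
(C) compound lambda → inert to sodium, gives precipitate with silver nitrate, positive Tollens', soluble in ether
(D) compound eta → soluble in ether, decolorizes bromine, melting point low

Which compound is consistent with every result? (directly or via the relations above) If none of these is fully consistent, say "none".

A

For each candidate, compare predicted effects to what was observed:
(A) compound zeta — inert to sodium match; positive iodoform match; soluble in ether match (by gives precipitate with silver nitrate → soluble in ether); gives precipitate with silver nitrate match; positive Tollens' match
(B) compound iota — does not account for positive iodoform
(C) compound lambda — does not account for positive iodoform
(D) compound eta — does not account for inert to sodium, positive iodoform, gives precipitate with silver nitrate, positive Tollens'
(A) is the only candidate with no mismatches.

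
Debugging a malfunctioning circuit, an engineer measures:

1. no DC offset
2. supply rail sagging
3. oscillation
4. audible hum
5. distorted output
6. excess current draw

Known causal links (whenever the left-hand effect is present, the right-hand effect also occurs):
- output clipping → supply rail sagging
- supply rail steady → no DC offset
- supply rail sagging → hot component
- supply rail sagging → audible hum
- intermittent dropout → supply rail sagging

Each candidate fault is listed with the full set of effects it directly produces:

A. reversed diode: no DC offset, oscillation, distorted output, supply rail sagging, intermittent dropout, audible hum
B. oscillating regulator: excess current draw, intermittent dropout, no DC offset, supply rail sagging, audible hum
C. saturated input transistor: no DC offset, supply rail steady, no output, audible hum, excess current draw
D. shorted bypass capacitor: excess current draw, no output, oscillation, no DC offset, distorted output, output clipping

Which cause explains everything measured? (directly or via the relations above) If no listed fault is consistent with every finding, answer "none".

D

Testing each hypothesis:
(A) reversed diode — does not account for excess current draw
(B) oscillating regulator — no DC offset yes; supply rail sagging yes; oscillation NO; audible hum yes; distorted output NO; excess current draw yes
(C) saturated input transistor — no DC offset yes; supply rail sagging NO; oscillation NO; audible hum yes; distorted output NO; excess current draw yes
(D) shorted bypass capacitor — no DC offset yes; supply rail sagging yes (via output clipping → supply rail sagging); oscillation yes; audible hum yes (via output clipping → supply rail sagging → audible hum); distorted output yes; excess current draw yes
(D) alone accounts for all the evidence.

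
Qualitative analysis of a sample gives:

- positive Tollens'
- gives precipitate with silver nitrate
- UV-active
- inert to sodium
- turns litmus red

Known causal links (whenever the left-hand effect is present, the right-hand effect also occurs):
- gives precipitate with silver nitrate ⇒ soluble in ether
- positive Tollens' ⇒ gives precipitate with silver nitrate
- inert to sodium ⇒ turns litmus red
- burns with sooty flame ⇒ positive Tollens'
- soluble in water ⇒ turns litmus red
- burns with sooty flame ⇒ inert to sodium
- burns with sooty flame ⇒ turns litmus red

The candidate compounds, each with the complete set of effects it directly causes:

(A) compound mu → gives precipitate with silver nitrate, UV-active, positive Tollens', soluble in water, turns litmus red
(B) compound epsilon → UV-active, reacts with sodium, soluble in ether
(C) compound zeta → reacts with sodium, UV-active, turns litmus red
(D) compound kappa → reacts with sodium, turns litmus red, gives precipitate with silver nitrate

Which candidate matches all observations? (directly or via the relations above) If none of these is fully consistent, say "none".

Per-candidate check:
(A) compound mu — does not account for inert to sodium
(B) compound epsilon — fails on positive Tollens', gives precipitate with silver nitrate, inert to sodium, turns litmus red (predicts reacts with sodium, not inert to sodium)
(C) compound zeta — positive Tollens' miss; gives precipitate with silver nitrate miss; UV-active match; inert to sodium miss; turns litmus red match
(D) compound kappa — fails on positive Tollens', UV-active, inert to sodium (predicts reacts with sodium, not inert to sodium)
Every candidate fails on at least one observation.

none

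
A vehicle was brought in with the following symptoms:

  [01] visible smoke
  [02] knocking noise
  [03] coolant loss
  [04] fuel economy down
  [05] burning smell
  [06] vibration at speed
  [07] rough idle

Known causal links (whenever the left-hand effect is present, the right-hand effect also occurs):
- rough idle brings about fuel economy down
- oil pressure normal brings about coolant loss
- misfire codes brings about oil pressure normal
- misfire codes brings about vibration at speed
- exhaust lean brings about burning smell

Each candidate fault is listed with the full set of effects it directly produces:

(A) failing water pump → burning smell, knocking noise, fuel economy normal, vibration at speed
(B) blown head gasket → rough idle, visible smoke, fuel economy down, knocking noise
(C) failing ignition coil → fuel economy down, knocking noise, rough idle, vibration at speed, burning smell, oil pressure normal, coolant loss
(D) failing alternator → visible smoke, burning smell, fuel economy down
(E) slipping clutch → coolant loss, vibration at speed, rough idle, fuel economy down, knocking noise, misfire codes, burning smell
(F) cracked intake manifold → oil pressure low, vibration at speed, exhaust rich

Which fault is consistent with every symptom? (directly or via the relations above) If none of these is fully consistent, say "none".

none

Testing each hypothesis:
(A) failing water pump — visible smoke ✗; knocking noise ✓; coolant loss ✗; fuel economy down ✗; burning smell ✓; vibration at speed ✓; rough idle ✗
(B) blown head gasket — does not account for coolant loss, burning smell, vibration at speed
(C) failing ignition coil — does not account for visible smoke
(D) failing alternator — visible smoke ✓; knocking noise ✗; coolant loss ✗; fuel economy down ✓; burning smell ✓; vibration at speed ✗; rough idle ✗
(E) slipping clutch — visible smoke ✗; knocking noise ✓; coolant loss ✓; fuel economy down ✓; burning smell ✓; vibration at speed ✓; rough idle ✓
(F) cracked intake manifold — does not account for visible smoke, knocking noise, coolant loss, fuel economy down, burning smell, rough idle
Every candidate fails on at least one observation.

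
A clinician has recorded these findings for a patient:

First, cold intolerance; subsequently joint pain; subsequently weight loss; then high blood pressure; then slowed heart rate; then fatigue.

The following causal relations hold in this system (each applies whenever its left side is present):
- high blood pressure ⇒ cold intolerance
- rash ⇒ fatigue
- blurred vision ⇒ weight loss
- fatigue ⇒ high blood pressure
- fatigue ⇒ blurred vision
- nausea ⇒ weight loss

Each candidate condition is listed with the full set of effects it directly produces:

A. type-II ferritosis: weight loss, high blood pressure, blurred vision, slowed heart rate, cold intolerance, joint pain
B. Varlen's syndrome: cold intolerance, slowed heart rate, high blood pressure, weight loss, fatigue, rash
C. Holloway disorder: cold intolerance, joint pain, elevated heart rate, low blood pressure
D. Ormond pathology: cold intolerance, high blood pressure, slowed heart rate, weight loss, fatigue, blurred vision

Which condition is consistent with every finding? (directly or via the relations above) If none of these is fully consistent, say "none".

none

For each candidate, compare predicted effects to what was observed:
(A) type-II ferritosis — cold intolerance ✓; joint pain ✓; weight loss ✓; high blood pressure ✓; slowed heart rate ✓; fatigue ✗
(B) Varlen's syndrome — cold intolerance ✓; joint pain ✗; weight loss ✓; high blood pressure ✓; slowed heart rate ✓; fatigue ✓
(C) Holloway disorder — cold intolerance ✓; joint pain ✓; weight loss ✗; high blood pressure ✗; slowed heart rate ✗; fatigue ✗
(D) Ormond pathology — does not account for joint pain
No candidate is consistent with all observations.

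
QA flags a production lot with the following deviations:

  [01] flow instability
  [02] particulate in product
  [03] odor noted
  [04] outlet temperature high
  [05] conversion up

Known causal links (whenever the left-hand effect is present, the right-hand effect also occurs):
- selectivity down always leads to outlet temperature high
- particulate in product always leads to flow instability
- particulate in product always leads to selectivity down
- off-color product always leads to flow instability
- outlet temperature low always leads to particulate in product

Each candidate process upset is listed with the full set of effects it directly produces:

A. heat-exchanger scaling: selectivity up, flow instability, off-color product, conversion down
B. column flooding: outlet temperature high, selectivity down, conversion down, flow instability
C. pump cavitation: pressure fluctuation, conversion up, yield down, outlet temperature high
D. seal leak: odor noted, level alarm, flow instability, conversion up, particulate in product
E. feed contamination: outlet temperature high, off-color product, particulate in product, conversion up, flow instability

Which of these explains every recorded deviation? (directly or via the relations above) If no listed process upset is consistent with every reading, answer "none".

D

Per-candidate check:
(A) heat-exchanger scaling — fails on particulate in product, odor noted, outlet temperature high, conversion up (predicts conversion down, not conversion up)
(B) column flooding — fails on particulate in product, odor noted, conversion up (predicts conversion down, not conversion up)
(C) pump cavitation — flow instability miss; particulate in product miss; odor noted miss; outlet temperature high match; conversion up match
(D) seal leak — flow instability match; particulate in product match; odor noted match; outlet temperature high match (by particulate in product → selectivity down → outlet temperature high); conversion up match
(E) feed contamination — flow instability match; particulate in product match; odor noted miss; outlet temperature high match; conversion up match
Only (D) is consistent with every observation.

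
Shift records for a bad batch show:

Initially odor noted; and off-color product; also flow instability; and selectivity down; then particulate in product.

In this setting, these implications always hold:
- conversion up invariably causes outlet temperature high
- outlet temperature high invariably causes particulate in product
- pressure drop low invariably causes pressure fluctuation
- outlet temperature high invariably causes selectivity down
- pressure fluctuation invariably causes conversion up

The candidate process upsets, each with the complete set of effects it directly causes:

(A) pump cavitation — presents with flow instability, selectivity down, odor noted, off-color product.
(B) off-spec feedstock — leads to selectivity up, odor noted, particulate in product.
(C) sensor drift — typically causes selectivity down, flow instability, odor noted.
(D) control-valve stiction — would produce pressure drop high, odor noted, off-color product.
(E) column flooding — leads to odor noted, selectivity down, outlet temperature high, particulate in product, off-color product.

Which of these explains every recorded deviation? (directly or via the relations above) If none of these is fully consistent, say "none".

none

Testing each hypothesis:
(A) pump cavitation — does not account for particulate in product
(B) off-spec feedstock — fails on off-color product, flow instability, selectivity down (predicts selectivity up, not selectivity down)
(C) sensor drift — odor noted yes; off-color product NO; flow instability yes; selectivity down yes; particulate in product NO
(D) control-valve stiction — odor noted yes; off-color product yes; flow instability NO; selectivity down NO; particulate in product NO
(E) column flooding — odor noted yes; off-color product yes; flow instability NO; selectivity down yes; particulate in product yes
Every candidate fails on at least one observation.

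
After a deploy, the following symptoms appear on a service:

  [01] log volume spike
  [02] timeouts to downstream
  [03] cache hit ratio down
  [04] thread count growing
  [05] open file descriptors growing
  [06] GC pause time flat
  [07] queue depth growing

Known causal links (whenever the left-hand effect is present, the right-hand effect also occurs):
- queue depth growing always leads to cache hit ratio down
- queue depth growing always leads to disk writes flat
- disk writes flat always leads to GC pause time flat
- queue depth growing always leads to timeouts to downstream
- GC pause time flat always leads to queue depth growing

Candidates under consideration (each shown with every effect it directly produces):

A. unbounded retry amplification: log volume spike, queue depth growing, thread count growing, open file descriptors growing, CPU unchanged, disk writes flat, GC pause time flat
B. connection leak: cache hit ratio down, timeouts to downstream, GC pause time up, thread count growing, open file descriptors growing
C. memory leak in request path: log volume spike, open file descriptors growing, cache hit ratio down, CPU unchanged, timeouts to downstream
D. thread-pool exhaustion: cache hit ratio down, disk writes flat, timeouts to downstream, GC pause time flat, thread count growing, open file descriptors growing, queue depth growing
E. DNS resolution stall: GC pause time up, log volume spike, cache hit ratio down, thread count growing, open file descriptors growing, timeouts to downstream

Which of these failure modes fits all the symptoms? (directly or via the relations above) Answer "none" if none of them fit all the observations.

Checking each candidate against the observations:
(A) unbounded retry amplification — accounts for every observation (timeouts to downstream through queue depth growing → timeouts to downstream)
(B) connection leak — fails on log volume spike, GC pause time flat, queue depth growing (predicts GC pause time up, not GC pause time flat)
(C) memory leak in request path — does not account for thread count growing, GC pause time flat, queue depth growing
(D) thread-pool exhaustion — log volume spike NO; timeouts to downstream yes; cache hit ratio down yes; thread count growing yes; open file descriptors growing yes; GC pause time flat yes; queue depth growing yes
(E) DNS resolution stall — log volume spike yes; timeouts to downstream yes; cache hit ratio down yes; thread count growing yes; open file descriptors growing yes; GC pause time flat NO; queue depth growing NO
(A) is the only candidate with no mismatches.

A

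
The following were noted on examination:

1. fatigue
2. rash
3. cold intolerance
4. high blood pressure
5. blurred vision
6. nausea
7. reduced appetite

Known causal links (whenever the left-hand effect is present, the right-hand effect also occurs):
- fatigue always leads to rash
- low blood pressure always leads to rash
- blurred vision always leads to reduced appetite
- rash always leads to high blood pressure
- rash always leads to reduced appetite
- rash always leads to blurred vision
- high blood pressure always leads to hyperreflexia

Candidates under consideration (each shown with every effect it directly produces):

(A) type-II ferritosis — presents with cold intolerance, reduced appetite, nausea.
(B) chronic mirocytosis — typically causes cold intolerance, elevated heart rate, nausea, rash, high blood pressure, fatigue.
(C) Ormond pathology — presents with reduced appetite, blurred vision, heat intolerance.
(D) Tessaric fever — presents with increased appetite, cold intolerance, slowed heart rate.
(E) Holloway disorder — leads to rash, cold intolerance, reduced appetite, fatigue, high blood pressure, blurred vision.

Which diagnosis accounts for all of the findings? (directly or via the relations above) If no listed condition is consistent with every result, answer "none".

Checking each candidate against the observations:
(A) type-II ferritosis — does not account for fatigue, rash, high blood pressure, blurred vision
(B) chronic mirocytosis — fatigue ✓; rash ✓; cold intolerance ✓; high blood pressure ✓; blurred vision ✓ (via rash → blurred vision); nausea ✓; reduced appetite ✓ (via rash → reduced appetite)
(C) Ormond pathology — fatigue ✗; rash ✗; cold intolerance ✗; high blood pressure ✗; blurred vision ✓; nausea ✗; reduced appetite ✓
(D) Tessaric fever — fatigue ✗; rash ✗; cold intolerance ✓; high blood pressure ✗; blurred vision ✗; nausea ✗; reduced appetite ✗
(E) Holloway disorder — does not account for nausea
Only (B) is consistent with every observation.

B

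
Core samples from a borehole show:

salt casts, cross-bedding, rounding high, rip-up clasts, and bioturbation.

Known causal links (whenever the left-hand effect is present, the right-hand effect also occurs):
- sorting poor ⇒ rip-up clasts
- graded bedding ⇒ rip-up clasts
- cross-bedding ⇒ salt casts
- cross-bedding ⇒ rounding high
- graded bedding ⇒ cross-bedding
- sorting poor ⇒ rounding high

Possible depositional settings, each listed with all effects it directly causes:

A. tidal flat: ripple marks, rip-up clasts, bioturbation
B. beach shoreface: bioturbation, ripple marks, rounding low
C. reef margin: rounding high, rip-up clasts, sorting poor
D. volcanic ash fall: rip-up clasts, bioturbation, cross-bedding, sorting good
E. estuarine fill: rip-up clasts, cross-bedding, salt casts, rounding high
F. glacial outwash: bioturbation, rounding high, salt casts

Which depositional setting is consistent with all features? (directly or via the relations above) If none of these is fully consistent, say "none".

D

Testing each hypothesis:
(A) tidal flat — does not account for salt casts, cross-bedding, rounding high
(B) beach shoreface — salt casts NO; cross-bedding NO; rounding high NO; rip-up clasts NO; bioturbation yes
(C) reef margin — does not account for salt casts, cross-bedding, bioturbation
(D) volcanic ash fall — accounts for every observation (salt casts through cross-bedding → salt casts)
(E) estuarine fill — does not account for bioturbation
(F) glacial outwash — does not account for cross-bedding, rip-up clasts
(D) alone accounts for all the evidence.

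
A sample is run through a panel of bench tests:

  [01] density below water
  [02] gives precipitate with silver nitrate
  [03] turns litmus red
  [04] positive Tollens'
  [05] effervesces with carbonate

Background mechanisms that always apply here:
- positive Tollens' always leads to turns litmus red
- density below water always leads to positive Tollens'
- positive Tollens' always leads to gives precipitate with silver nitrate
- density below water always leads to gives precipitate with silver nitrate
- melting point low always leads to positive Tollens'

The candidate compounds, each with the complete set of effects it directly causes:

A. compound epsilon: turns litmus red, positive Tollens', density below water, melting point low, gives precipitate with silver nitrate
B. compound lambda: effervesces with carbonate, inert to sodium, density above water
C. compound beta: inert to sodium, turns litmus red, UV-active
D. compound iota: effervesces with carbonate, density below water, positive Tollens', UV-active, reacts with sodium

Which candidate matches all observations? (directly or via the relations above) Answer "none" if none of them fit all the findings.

D

Checking each candidate against the observations:
(A) compound epsilon — does not account for effervesces with carbonate
(B) compound lambda — fails on density below water, gives precipitate with silver nitrate, turns litmus red, positive Tollens' (predicts density above water, not density below water)
(C) compound beta — density below water -; gives precipitate with silver nitrate -; turns litmus red +; positive Tollens' -; effervesces with carbonate -
(D) compound iota — accounts for every observation (gives precipitate with silver nitrate through positive Tollens' → gives precipitate with silver nitrate)
(D) is the only candidate with no mismatches.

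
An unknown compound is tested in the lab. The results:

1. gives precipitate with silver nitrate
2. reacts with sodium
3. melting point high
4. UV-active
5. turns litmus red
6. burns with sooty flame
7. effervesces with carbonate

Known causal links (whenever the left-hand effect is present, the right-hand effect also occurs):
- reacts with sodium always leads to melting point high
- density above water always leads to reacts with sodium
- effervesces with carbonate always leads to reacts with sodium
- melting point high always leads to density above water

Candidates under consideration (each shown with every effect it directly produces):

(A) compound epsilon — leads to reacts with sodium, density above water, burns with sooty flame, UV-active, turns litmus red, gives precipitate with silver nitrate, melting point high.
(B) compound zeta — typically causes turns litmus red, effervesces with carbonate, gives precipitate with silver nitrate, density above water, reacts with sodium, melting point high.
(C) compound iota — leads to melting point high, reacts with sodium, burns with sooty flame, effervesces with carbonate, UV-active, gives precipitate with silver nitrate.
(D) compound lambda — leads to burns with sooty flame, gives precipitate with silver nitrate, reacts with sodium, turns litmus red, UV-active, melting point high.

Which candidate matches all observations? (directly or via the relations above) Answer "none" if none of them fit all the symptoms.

none

Testing each hypothesis:
(A) compound epsilon — gives precipitate with silver nitrate +; reacts with sodium +; melting point high +; UV-active +; turns litmus red +; burns with sooty flame +; effervesces with carbonate -
(B) compound zeta — does not account for UV-active, burns with sooty flame
(C) compound iota — does not account for turns litmus red
(D) compound lambda — does not account for effervesces with carbonate
Every candidate fails on at least one observation.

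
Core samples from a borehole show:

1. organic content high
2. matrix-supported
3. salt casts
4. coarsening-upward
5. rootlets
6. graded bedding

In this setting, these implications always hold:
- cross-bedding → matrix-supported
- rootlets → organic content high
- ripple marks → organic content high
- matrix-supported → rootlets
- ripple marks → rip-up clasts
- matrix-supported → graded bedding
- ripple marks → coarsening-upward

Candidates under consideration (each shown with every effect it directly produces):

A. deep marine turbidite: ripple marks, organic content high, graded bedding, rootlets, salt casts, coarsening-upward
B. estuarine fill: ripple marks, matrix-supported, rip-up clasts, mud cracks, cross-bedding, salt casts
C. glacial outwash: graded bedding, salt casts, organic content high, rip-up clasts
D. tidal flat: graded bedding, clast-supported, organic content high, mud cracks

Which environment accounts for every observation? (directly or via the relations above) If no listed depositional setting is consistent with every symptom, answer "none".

For each candidate, compare predicted effects to what was observed:
(A) deep marine turbidite — organic content high ✓; matrix-supported ✗; salt casts ✓; coarsening-upward ✓; rootlets ✓; graded bedding ✓
(B) estuarine fill — organic content high ✓ (via ripple marks → organic content high); matrix-supported ✓; salt casts ✓; coarsening-upward ✓ (via ripple marks → coarsening-upward); rootlets ✓ (via matrix-supported → rootlets); graded bedding ✓ (via matrix-supported → graded bedding)
(C) glacial outwash — organic content high ✓; matrix-supported ✗; salt casts ✓; coarsening-upward ✗; rootlets ✗; graded bedding ✓
(D) tidal flat — fails on matrix-supported, salt casts, coarsening-upward, rootlets (predicts clast-supported, not matrix-supported)
(B) alone accounts for all the evidence.

B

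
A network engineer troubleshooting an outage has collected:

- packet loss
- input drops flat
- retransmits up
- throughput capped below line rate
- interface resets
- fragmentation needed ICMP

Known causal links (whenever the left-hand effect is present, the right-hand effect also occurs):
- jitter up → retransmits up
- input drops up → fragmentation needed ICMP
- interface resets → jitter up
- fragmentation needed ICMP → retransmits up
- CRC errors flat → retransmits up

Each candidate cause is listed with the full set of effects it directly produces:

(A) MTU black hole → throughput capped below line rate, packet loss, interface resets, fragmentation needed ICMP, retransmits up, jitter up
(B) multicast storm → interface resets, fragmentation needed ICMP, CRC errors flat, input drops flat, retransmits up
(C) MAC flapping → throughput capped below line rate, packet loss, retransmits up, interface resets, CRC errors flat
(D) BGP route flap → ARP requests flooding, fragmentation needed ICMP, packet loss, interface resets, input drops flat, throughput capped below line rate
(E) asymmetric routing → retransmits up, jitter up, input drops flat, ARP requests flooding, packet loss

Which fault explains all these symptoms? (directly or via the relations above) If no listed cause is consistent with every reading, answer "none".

For each candidate, compare predicted effects to what was observed:
(A) MTU black hole — packet loss +; input drops flat -; retransmits up +; throughput capped below line rate +; interface resets +; fragmentation needed ICMP +
(B) multicast storm — does not account for packet loss, throughput capped below line rate
(C) MAC flapping — packet loss +; input drops flat -; retransmits up +; throughput capped below line rate +; interface resets +; fragmentation needed ICMP -
(D) BGP route flap — accounts for every observation (retransmits up by fragmentation needed ICMP → retransmits up)
(E) asymmetric routing — packet loss +; input drops flat +; retransmits up +; throughput capped below line rate -; interface resets -; fragmentation needed ICMP -
Only (D) is consistent with every observation.

D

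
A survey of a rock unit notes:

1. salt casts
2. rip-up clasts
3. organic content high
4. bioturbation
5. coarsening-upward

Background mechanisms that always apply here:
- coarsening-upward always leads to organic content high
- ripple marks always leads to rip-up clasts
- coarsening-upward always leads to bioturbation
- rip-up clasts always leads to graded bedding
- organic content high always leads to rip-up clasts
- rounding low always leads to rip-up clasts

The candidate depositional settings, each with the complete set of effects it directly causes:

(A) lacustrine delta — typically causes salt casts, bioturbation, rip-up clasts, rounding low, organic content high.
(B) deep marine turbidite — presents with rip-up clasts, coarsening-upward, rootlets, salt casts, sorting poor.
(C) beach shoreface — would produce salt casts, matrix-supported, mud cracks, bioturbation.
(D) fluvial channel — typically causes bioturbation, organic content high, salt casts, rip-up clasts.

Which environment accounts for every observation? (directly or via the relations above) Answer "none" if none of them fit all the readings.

B

Testing each hypothesis:
(A) lacustrine delta — does not account for coarsening-upward
(B) deep marine turbidite — accounts for every observation (organic content high via coarsening-upward → organic content high)
(C) beach shoreface — does not account for rip-up clasts, organic content high, coarsening-upward
(D) fluvial channel — does not account for coarsening-upward
(B) is the only candidate with no mismatches.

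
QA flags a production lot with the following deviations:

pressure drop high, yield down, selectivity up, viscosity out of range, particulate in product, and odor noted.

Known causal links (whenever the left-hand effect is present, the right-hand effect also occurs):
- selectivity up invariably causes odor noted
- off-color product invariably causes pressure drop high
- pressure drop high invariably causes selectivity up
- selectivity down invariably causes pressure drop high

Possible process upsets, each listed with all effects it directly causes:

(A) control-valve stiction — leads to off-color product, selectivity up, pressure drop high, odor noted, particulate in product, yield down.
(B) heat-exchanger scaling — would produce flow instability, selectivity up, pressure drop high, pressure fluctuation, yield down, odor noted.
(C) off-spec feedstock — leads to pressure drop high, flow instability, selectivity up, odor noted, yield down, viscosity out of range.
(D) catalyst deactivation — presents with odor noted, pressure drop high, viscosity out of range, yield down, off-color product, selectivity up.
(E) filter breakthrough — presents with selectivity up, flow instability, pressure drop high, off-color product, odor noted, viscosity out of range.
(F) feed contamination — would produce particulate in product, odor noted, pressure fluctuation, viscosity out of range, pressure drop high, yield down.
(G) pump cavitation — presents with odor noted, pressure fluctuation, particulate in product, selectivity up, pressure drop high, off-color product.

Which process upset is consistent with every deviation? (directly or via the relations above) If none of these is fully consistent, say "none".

F

For each candidate, compare predicted effects to what was observed:
(A) control-valve stiction — does not account for viscosity out of range
(B) heat-exchanger scaling — pressure drop high ✓; yield down ✓; selectivity up ✓; viscosity out of range ✗; particulate in product ✗; odor noted ✓
(C) off-spec feedstock — pressure drop high ✓; yield down ✓; selectivity up ✓; viscosity out of range ✓; particulate in product ✗; odor noted ✓
(D) catalyst deactivation — does not account for particulate in product
(E) filter breakthrough — pressure drop high ✓; yield down ✗; selectivity up ✓; viscosity out of range ✓; particulate in product ✗; odor noted ✓
(F) feed contamination — accounts for every observation (selectivity up by pressure drop high → selectivity up)
(G) pump cavitation — pressure drop high ✓; yield down ✗; selectivity up ✓; viscosity out of range ✗; particulate in product ✓; odor noted ✓
Only (F) is consistent with every observation.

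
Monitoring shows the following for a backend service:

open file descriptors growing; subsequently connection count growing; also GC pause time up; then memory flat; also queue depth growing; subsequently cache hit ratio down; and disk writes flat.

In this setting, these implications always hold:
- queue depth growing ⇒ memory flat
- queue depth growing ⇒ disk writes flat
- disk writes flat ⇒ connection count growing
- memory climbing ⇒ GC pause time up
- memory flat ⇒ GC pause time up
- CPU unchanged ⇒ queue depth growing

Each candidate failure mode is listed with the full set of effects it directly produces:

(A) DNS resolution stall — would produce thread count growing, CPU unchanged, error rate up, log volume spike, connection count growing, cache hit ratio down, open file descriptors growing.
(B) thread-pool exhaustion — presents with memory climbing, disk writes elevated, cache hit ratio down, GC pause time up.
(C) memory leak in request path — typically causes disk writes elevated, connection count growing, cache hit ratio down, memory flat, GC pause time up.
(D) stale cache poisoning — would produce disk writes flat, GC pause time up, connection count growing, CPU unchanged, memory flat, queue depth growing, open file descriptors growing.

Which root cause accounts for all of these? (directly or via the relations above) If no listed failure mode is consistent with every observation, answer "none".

A

Checking each candidate against the observations:
(A) DNS resolution stall — open file descriptors growing yes; connection count growing yes; GC pause time up yes (through CPU unchanged → queue depth growing → memory flat → GC pause time up); memory flat yes (through CPU unchanged → queue depth growing → memory flat); queue depth growing yes (through CPU unchanged → queue depth growing); cache hit ratio down yes; disk writes flat yes (through CPU unchanged → queue depth growing → disk writes flat)
(B) thread-pool exhaustion — fails on open file descriptors growing, connection count growing, memory flat, queue depth growing, disk writes flat (predicts memory climbing, not memory flat; predicts disk writes elevated, not disk writes flat)
(C) memory leak in request path — fails on open file descriptors growing, queue depth growing, disk writes flat (predicts disk writes elevated, not disk writes flat)
(D) stale cache poisoning — open file descriptors growing yes; connection count growing yes; GC pause time up yes; memory flat yes; queue depth growing yes; cache hit ratio down NO; disk writes flat yes
Only (A) is consistent with every observation.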